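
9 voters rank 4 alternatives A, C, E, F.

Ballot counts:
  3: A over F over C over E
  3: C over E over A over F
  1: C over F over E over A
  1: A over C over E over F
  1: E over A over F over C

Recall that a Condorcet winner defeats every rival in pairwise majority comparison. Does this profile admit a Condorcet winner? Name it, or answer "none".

none

Pairwise majorities:
A vs C: A is ranked higher on 3+1+1 = 5 ballots, C on 4. A wins 5–4.
A vs E: 3+1 = 4 for A, 5 for E — E by 5–4.
A vs F: 8 to 1, A.
C vs E: C preferred on 3+3+1+1 = 8 ballots; C wins 8–1.
C vs F: 3+1+1 = 5 for C, 4 for F — C by 5–4.
E vs F: E is ranked higher on 3+1+1 = 5 ballots, F on 4. E wins 5–4.
Each alternative drops at least one matchup (A loses to E; C loses to A; E loses to C; F loses to A); the cycle A > C > E > A rules out a Condorcet winner.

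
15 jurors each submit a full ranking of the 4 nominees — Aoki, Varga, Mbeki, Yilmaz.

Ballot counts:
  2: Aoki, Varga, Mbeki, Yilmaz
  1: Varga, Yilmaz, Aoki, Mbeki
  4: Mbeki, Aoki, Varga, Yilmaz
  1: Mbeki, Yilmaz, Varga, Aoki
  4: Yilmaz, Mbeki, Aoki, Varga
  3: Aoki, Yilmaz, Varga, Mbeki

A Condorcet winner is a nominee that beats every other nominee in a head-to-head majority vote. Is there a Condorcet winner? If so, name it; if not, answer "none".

Head-to-head results (15 jurors):
Aoki–Varga: Aoki 13–2.
Aoki–Mbeki: Mbeki 9–6.
Aoki vs Yilmaz: Aoki wins 9–6.
Varga vs Mbeki: Mbeki wins 9–6.
Varga–Yilmaz: Yilmaz 8–7.
Mbeki vs Yilmaz: Yilmaz, 8–7.
Each nominee drops at least one matchup (Aoki loses to Mbeki; Varga loses to Aoki; Mbeki loses to Yilmaz; Yilmaz loses to Aoki); the cycle Aoki > Yilmaz > Mbeki > Aoki rules out a Condorcet winner.

none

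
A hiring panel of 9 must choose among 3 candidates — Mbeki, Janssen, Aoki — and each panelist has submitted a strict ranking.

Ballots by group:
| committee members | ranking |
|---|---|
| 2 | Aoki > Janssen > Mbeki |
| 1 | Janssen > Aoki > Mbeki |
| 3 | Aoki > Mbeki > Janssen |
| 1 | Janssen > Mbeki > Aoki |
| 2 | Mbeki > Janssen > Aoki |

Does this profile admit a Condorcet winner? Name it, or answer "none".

Aoki

Pairwise majorities:
Mbeki vs Janssen: Mbeki wins 5–4.
Mbeki vs Aoki: Aoki wins 6–3.
Janssen vs Aoki: Aoki, 5–4.
Aoki wins every pairwise contest, so Aoki is the Condorcet winner.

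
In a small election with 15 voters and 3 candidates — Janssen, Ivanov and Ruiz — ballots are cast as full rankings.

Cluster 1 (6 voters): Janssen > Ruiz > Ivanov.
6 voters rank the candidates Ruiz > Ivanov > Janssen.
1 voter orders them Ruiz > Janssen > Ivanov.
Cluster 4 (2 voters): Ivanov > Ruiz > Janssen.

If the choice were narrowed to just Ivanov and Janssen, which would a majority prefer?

Ballots ranking Ivanov above Janssen: 6 + 2 = 8.
Ballots ranking Janssen above Ivanov: 15 − 8 = 7.
Ivanov wins the head-to-head 8–7.

Ivanov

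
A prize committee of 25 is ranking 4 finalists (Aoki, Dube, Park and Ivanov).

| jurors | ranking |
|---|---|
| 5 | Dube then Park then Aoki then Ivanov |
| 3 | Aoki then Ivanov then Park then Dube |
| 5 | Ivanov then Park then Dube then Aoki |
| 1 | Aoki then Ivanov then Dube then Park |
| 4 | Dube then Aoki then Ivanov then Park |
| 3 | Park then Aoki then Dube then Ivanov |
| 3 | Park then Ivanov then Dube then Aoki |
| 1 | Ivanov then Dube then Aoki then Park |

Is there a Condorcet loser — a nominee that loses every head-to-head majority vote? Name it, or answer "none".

none

Pairwise majorities:
Aoki vs Dube: Aoki preferred on 3+1+3 = 7 ballots; Dube wins 18–7.
Aoki–Park: Park 16–9.
Aoki–Ivanov: Aoki 16–9.
Dube vs Park: Park wins 14–11.
Dube vs Ivanov: Ivanov wins 13–12.
Park vs Ivanov: Ivanov, 14–11.
Every nominee wins at least one matchup (Aoki beats Ivanov; Dube beats Aoki; Park beats Aoki; Ivanov beats Dube), so there is no Condorcet loser.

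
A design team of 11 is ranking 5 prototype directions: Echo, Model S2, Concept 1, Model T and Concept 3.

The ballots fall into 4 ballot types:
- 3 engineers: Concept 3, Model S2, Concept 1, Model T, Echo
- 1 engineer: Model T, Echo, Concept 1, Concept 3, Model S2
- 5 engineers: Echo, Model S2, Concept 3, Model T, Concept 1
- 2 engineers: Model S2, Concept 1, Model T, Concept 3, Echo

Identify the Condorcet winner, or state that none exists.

Pairwise majorities:
Echo vs Model S2: Echo wins 6–5.
Echo vs Concept 1: 1+5 = 6 for Echo, 5 for Concept 1 — Echo by 6–5.
Echo vs Model T: Model T wins 6–5.
Echo vs Concept 3: Echo, 6–5.
Model S2 vs Concept 1: Model S2 preferred on 3+5+2 = 10 ballots; Model S2 wins 10–1.
Model S2 vs Model T: Model S2 is ranked higher on 3+5+2 = 10 ballots, Model T on 1. Model S2 wins 10–1.
Model S2 vs Concept 3: 7 to 4, Model S2.
Concept 1 vs Model T: Model T wins 6–5.
Concept 1 vs Concept 3: 1+2 = 3 for Concept 1, 8 for Concept 3 — Concept 3 by 8–3.
Model T vs Concept 3: Concept 3 wins 8–3.
Every design loses at least once (Echo loses to Model T; Model S2 loses to Echo; Concept 1 loses to Echo; Model T loses to Model S2; Concept 3 loses to Echo). The majority relation contains the cycle Echo beats Model S2 beats Model T beats Echo, so there is no Condorcet winner.

none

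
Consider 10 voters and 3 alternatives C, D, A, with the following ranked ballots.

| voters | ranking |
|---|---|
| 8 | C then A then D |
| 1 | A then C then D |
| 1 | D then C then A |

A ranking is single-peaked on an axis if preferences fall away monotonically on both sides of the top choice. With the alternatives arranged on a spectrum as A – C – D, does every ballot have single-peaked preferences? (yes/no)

Axis positions: A=1, C=2, D=3.
Ballot type 1 (peak C at position 2): ranking walks positions 2-1-3, expanding outward from the peak — single-peaked.
Ballot type 2 (peak A at position 1): ranking walks positions 1-2-3, expanding outward from the peak — single-peaked.
Ballot type 3 (peak D at position 3): ranking walks positions 3-2-1, expanding outward from the peak — single-peaked.
Every ranking is single-peaked on this axis.

yes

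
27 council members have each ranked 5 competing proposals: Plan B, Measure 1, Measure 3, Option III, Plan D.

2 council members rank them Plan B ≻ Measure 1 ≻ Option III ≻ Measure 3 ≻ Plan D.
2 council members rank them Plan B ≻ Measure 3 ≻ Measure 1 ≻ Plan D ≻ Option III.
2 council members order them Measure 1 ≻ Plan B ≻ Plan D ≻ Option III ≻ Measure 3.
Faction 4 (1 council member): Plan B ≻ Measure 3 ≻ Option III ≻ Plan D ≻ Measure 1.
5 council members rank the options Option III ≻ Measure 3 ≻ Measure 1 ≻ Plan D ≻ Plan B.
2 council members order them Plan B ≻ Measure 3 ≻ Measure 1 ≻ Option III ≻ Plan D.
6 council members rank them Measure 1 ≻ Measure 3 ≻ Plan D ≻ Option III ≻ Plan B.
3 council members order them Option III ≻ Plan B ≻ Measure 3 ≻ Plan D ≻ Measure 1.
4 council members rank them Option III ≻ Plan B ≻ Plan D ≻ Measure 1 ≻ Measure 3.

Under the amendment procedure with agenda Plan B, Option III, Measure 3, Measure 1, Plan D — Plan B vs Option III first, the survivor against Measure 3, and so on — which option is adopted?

Round 1: Plan B vs Option III — 9–18, Option III advances.
Round 2: Option III vs Measure 3 — 16–11, Option III advances.
Round 3: Option III vs Measure 1 — 13–14, Measure 1 advances.
Round 4: Measure 1 vs Plan D — 19–8, Measure 1 advances.
The agenda winner is Measure 1.

Measure 1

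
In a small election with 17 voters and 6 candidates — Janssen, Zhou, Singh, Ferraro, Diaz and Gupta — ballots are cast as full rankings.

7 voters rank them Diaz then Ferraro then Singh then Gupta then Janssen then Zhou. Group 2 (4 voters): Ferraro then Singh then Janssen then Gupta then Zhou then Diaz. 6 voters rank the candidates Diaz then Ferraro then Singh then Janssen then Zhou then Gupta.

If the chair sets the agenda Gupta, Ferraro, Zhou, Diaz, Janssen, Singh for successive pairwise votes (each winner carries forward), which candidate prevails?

Diaz

Round 1: Gupta vs Ferraro — 0–17, Ferraro advances.
Round 2: Ferraro vs Zhou — 17–0, Ferraro advances.
Round 3: Ferraro vs Diaz — 4–13, Diaz advances.
Round 4: Diaz vs Janssen — 13–4, Diaz advances.
Round 5: Diaz vs Singh — 13–4, Diaz advances.
The agenda winner is Diaz.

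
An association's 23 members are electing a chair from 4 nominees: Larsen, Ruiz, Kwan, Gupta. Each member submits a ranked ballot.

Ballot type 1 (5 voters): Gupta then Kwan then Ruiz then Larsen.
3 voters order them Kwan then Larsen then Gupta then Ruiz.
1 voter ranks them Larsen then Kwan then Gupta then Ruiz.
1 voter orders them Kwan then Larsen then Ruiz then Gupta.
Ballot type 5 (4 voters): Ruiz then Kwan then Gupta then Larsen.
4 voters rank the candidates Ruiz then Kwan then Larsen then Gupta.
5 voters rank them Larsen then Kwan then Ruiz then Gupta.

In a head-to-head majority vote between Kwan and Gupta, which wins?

Ballots ranking Kwan above Gupta: 3 + 1 + 1 + 4 + 4 + 5 = 18.
Ballots ranking Gupta above Kwan: 23 − 18 = 5.
Kwan wins the head-to-head 18–5.

Kwan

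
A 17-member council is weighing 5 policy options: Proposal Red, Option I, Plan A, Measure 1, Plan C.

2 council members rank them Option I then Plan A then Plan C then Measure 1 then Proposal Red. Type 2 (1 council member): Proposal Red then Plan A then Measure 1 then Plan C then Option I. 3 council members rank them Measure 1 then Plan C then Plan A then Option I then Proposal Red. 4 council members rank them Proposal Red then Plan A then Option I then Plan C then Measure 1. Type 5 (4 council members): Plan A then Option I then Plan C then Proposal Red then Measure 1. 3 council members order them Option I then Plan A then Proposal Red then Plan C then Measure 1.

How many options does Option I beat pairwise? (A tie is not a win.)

Option I against each rival (17 council members):
Option I vs Proposal Red: Option I wins 12–5.
Option I vs Plan A: 5 to 12, Plan A.
Option I–Measure 1: Option I 13–4.
Option I vs Plan C: 13 to 4, Option I.
Option I beats Proposal Red, Measure 1, Plan C; loses to Plan A — 3 pairwise wins.

3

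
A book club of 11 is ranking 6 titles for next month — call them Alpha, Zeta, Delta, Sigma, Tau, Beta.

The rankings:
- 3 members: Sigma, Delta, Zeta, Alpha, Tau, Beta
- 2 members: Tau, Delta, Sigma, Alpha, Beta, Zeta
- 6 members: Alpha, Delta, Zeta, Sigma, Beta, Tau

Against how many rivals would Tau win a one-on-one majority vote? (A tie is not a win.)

0

Tau against each rival (11 members):
Tau vs Alpha: Tau is ranked higher on 2 ballots, Alpha on 9. Alpha wins 9–2.
Tau–Zeta: Zeta 9–2.
Tau vs Delta: Delta wins 9–2.
Tau–Sigma: Sigma 9–2.
Tau vs Beta: 3+2 = 5 for Tau, 6 for Beta — Beta by 6–5.
Tau beats no one; loses to Alpha, Zeta, Delta, Sigma, Beta — 0 pairwise wins.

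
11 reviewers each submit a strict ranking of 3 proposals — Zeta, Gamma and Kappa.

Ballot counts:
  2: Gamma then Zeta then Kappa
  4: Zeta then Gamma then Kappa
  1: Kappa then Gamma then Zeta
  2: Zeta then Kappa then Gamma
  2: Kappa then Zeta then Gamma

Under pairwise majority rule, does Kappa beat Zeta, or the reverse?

Ballots ranking Kappa above Zeta: 1 + 2 = 3.
Ballots ranking Zeta above Kappa: 11 − 3 = 8.
Zeta wins the head-to-head 8–3.

Zeta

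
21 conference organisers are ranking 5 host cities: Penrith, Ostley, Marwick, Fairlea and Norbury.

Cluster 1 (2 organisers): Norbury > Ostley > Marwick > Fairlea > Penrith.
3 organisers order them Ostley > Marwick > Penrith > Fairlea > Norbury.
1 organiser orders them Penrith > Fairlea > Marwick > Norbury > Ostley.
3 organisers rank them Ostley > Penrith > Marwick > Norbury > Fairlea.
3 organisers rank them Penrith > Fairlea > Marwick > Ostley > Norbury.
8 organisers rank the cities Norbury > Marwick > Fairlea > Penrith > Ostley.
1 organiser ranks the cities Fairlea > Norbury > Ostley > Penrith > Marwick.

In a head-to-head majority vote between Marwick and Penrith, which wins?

Marwick

Ballots ranking Marwick above Penrith: 2 + 3 + 8 = 13.
Ballots ranking Penrith above Marwick: 21 − 13 = 8.
Marwick wins the head-to-head 13–8.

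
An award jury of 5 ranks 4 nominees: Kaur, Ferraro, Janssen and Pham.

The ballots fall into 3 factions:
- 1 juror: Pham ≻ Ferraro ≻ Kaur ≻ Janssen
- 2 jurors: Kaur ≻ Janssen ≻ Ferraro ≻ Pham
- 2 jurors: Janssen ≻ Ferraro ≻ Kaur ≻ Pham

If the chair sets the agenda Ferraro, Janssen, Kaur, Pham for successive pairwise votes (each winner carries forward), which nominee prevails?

Kaur

Round 1: Ferraro vs Janssen — 1–4, Janssen advances.
Round 2: Janssen vs Kaur — 2–3, Kaur advances.
Round 3: Kaur vs Pham — 4–1, Kaur advances.
The agenda winner is Kaur.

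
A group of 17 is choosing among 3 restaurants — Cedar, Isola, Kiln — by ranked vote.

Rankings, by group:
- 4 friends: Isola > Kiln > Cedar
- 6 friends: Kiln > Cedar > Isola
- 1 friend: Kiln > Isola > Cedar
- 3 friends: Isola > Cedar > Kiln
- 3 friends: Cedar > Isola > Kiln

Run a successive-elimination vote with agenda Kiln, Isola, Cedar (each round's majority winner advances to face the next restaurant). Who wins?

Round 1: Kiln vs Isola — 7–10, Isola advances.
Round 2: Isola vs Cedar — 8–9, Cedar advances.
The agenda winner is Cedar.

Cedar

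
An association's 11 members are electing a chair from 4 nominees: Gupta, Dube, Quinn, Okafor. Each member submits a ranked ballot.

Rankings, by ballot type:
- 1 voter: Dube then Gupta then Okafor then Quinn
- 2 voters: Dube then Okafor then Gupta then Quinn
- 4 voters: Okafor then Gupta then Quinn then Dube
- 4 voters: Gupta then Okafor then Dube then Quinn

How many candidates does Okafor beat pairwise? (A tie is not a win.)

Okafor against each rival (11 voters):
Okafor vs Gupta: 6 to 5, Okafor.
Okafor vs Dube: 4+4 = 8 for Okafor, 3 for Dube — Okafor by 8–3.
Okafor vs Quinn: Okafor wins 11–0.
Okafor beats Gupta, Dube, Quinn — 3 pairwise wins.

3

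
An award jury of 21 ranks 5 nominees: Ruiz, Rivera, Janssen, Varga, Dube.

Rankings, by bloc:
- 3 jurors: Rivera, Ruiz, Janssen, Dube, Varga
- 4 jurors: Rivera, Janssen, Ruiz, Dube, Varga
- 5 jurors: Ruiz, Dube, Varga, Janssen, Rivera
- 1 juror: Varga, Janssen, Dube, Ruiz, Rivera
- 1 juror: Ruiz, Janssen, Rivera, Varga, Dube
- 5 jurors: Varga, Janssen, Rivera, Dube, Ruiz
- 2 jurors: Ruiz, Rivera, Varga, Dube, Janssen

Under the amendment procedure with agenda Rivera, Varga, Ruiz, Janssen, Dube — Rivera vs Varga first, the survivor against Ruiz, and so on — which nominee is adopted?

Round 1: Rivera vs Varga — 10–11, Varga advances.
Round 2: Varga vs Ruiz — 6–15, Ruiz advances.
Round 3: Ruiz vs Janssen — 11–10, Ruiz advances.
Round 4: Ruiz vs Dube — 15–6, Ruiz advances.
The agenda winner is Ruiz.

Ruiz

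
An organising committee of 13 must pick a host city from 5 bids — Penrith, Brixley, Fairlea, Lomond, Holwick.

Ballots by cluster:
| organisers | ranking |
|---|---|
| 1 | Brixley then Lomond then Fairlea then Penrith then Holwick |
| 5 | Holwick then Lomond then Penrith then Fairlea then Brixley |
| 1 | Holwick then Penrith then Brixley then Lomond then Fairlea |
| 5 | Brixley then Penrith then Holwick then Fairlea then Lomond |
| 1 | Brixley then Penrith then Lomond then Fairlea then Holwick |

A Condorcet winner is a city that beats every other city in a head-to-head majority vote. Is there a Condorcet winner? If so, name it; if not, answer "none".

Check each pair by majority over 13 ballots:
Penrith vs Brixley: 6 to 7, Brixley.
Penrith vs Fairlea: 12 to 1, Penrith.
Penrith vs Lomond: Penrith preferred on 1+5+1 = 7 ballots; Penrith wins 7–6.
Penrith vs Holwick: Penrith preferred on 1+5+1 = 7 ballots; Penrith wins 7–6.
Brixley vs Fairlea: 1+1+5+1 = 8 for Brixley, 5 for Fairlea — Brixley by 8–5.
Brixley vs Lomond: Brixley preferred on 1+1+5+1 = 8 ballots; Brixley wins 8–5.
Brixley vs Holwick: Brixley is ranked higher on 1+5+1 = 7 ballots, Holwick on 6. Brixley wins 7–6.
Fairlea vs Lomond: Fairlea is ranked higher on 5 ballots, Lomond on 8. Lomond wins 8–5.
Fairlea vs Holwick: Fairlea preferred on 1+1 = 2 ballots; Holwick wins 11–2.
Lomond vs Holwick: Lomond is ranked higher on 1+1 = 2 ballots, Holwick on 11. Holwick wins 11–2.
Brixley beats each of Penrith, Fairlea, Lomond, Holwick — Brixley is the Condorcet winner.

Brixley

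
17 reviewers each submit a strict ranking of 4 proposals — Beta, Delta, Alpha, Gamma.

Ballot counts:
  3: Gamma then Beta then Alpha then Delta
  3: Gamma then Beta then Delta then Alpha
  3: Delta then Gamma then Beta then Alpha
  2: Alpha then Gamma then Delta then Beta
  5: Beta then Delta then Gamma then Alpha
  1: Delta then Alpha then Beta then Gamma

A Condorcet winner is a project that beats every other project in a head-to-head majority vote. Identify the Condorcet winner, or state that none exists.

Check each pair by majority over 17 ballots:
Beta vs Delta: Beta is ranked higher on 3+3+5 = 11 ballots, Delta on 6. Beta wins 11–6.
Beta vs Alpha: 3+3+3+5 = 14 for Beta, 3 for Alpha — Beta by 14–3.
Beta vs Gamma: 6 to 11, Gamma.
Delta vs Alpha: Delta is ranked higher on 3+3+5+1 = 12 ballots, Alpha on 5. Delta wins 12–5.
Delta vs Gamma: Delta is ranked higher on 3+5+1 = 9 ballots, Gamma on 8. Delta wins 9–8.
Alpha vs Gamma: 2+1 = 3 for Alpha, 14 for Gamma — Gamma by 14–3.
Every project loses at least once (Beta loses to Gamma; Delta loses to Beta; Alpha loses to Beta; Gamma loses to Delta). The majority relation contains the cycle Beta beats Delta beats Gamma beats Beta, so there is no Condorcet winner.

none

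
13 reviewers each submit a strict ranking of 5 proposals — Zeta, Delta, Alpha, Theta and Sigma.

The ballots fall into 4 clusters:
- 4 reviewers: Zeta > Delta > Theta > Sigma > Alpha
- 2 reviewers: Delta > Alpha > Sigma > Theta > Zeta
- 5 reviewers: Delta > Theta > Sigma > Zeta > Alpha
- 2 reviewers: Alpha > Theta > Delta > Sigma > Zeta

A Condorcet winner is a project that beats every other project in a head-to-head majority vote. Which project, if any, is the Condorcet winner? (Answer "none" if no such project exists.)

Delta

Head-to-head results (13 reviewers):
Zeta vs Delta: 4 for Zeta, 9 for Delta — Delta by 9–4.
Zeta vs Alpha: 9 to 4, Zeta.
Zeta vs Theta: Zeta preferred on 4 ballots; Theta wins 9–4.
Zeta vs Sigma: 4 to 9, Sigma.
Delta vs Alpha: 11 to 2, Delta.
Delta vs Theta: 4+2+5 = 11 for Delta, 2 for Theta — Delta by 11–2.
Delta vs Sigma: Delta preferred on 4+2+5+2 = 13 ballots; Delta wins 13–0.
Alpha vs Theta: Alpha preferred on 2+2 = 4 ballots; Theta wins 9–4.
Alpha vs Sigma: Alpha is ranked higher on 2+2 = 4 ballots, Sigma on 9. Sigma wins 9–4.
Theta vs Sigma: 11 to 2, Theta.
Delta beats each of Zeta, Alpha, Theta, Sigma — Delta is the Condorcet winner.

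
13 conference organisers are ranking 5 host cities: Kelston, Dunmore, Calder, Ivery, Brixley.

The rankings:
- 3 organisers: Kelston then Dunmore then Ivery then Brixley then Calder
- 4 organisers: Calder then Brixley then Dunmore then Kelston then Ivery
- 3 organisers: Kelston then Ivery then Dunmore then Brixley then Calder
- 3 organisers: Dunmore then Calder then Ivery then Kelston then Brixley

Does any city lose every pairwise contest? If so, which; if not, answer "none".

Brixley

Pairwise majorities:
Kelston vs Dunmore: Kelston is ranked higher on 3+3 = 6 ballots, Dunmore on 7. Dunmore wins 7–6.
Kelston–Calder: Calder 7–6.
Kelston vs Ivery: 10 to 3, Kelston.
Kelston vs Brixley: Kelston wins 9–4.
Dunmore–Calder: Dunmore 9–4.
Dunmore vs Ivery: 3+4+3 = 10 for Dunmore, 3 for Ivery — Dunmore by 10–3.
Dunmore vs Brixley: 3+3+3 = 9 for Dunmore, 4 for Brixley — Dunmore by 9–4.
Calder vs Ivery: Calder is ranked higher on 4+3 = 7 ballots, Ivery on 6. Calder wins 7–6.
Calder–Brixley: Calder 7–6.
Ivery vs Brixley: Ivery is ranked higher on 3+3+3 = 9 ballots, Brixley on 4. Ivery wins 9–4.
Brixley loses to every other city — it is the Condorcet loser.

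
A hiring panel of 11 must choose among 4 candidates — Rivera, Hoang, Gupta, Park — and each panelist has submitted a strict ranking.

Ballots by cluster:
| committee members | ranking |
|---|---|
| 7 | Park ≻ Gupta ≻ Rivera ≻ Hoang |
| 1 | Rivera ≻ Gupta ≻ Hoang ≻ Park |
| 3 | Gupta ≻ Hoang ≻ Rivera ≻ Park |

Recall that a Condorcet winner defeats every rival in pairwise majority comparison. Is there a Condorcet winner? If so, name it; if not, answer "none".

Park

Pairwise majorities:
Rivera vs Hoang: 8 to 3, Rivera.
Rivera vs Gupta: 1 for Rivera, 10 for Gupta — Gupta by 10–1.
Rivera vs Park: 4 to 7, Park.
Hoang vs Gupta: 0 to 11, Gupta.
Hoang vs Park: Hoang preferred on 1+3 = 4 ballots; Park wins 7–4.
Gupta vs Park: Gupta preferred on 1+3 = 4 ballots; Park wins 7–4.
Park beats each of Rivera, Hoang, Gupta — Park is the Condorcet winner.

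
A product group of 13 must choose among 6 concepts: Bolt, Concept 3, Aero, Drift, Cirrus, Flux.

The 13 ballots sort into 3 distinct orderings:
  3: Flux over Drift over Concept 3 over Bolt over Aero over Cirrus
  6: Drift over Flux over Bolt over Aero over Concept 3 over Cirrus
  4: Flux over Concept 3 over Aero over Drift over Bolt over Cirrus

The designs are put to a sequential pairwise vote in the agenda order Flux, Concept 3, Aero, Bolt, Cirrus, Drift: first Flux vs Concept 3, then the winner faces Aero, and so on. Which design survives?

Flux

Round 1: Flux vs Concept 3 — 13–0, Flux advances.
Round 2: Flux vs Aero — 13–0, Flux advances.
Round 3: Flux vs Bolt — 13–0, Flux advances.
Round 4: Flux vs Cirrus — 13–0, Flux advances.
Round 5: Flux vs Drift — 7–6, Flux advances.
Flux survives the agenda.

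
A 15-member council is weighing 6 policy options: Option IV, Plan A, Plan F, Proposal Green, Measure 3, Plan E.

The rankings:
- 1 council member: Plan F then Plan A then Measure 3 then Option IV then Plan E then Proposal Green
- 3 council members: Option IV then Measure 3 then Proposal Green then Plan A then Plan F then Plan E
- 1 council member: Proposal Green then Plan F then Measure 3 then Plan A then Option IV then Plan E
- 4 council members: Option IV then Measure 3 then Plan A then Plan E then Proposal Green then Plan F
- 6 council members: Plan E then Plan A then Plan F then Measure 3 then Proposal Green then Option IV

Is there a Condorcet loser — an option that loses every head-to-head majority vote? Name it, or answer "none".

none

Head-to-head results (15 council members):
Option IV vs Plan A: Option IV is ranked higher on 3+4 = 7 ballots, Plan A on 8. Plan A wins 8–7.
Option IV vs Plan F: Option IV preferred on 3+4 = 7 ballots; Plan F wins 8–7.
Option IV–Proposal Green: Option IV 8–7.
Option IV vs Measure 3: Option IV is ranked higher on 3+4 = 7 ballots, Measure 3 on 8. Measure 3 wins 8–7.
Option IV vs Plan E: Option IV preferred on 1+3+1+4 = 9 ballots; Option IV wins 9–6.
Plan A–Plan F: Plan A 13–2.
Plan A vs Proposal Green: 11 to 4, Plan A.
Plan A vs Measure 3: Measure 3, 8–7.
Plan A vs Plan E: 1+3+1+4 = 9 for Plan A, 6 for Plan E — Plan A by 9–6.
Plan F vs Proposal Green: 7 to 8, Proposal Green.
Plan F vs Measure 3: Plan F, 8–7.
Plan F–Plan E: Plan E 10–5.
Proposal Green vs Measure 3: Measure 3, 14–1.
Proposal Green vs Plan E: Plan E wins 11–4.
Measure 3–Plan E: Measure 3 9–6.
No option is winless: Option IV beats Proposal Green; Plan A beats Option IV; Plan F beats Option IV; Proposal Green beats Plan F; Measure 3 beats Option IV; Plan E beats Plan F. There is no Condorcet loser.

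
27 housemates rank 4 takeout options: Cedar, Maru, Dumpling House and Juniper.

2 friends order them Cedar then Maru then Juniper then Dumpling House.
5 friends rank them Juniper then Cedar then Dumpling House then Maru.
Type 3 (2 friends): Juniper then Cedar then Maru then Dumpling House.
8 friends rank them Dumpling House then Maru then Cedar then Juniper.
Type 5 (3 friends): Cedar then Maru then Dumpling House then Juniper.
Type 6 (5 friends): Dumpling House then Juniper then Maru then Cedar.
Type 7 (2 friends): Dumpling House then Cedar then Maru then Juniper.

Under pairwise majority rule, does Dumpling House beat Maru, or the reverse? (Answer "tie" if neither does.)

Dumpling House

Ballots ranking Dumpling House above Maru: 5 + 8 + 5 + 2 = 20.
Ballots ranking Maru above Dumpling House: 27 − 20 = 7.
Dumpling House wins the head-to-head 20–7.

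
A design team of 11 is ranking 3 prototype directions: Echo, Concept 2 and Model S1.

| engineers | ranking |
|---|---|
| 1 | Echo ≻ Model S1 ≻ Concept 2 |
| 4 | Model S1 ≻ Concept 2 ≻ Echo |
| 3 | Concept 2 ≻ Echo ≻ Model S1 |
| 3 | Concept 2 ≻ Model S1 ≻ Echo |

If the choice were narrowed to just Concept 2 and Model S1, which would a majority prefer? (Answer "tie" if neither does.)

Concept 2

Ballots ranking Concept 2 above Model S1: 3 + 3 = 6.
Ballots ranking Model S1 above Concept 2: 11 − 6 = 5.
Concept 2 wins the head-to-head 6–5.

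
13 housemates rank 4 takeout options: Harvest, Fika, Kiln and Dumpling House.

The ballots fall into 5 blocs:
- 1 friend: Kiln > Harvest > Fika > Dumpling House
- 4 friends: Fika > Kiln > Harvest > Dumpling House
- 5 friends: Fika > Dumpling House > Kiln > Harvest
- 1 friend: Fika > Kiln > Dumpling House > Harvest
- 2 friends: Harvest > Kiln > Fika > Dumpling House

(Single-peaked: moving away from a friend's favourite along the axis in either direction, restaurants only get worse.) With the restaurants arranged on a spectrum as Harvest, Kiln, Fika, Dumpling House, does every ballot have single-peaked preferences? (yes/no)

Axis positions: Harvest=1, Kiln=2, Fika=3, Dumpling House=4.
Bloc 1 (peak Kiln at position 2): ranking walks positions 2-1-3-4, expanding outward from the peak — single-peaked.
Bloc 2 (peak Fika at position 3): ranking walks positions 3-2-1-4, expanding outward from the peak — single-peaked.
Bloc 3 (peak Fika at position 3): ranking walks positions 3-4-2-1, expanding outward from the peak — single-peaked.
Bloc 4 (peak Fika at position 3): ranking walks positions 3-2-4-1, expanding outward from the peak — single-peaked.
Bloc 5 (peak Harvest at position 1): ranking walks positions 1-2-3-4, expanding outward from the peak — single-peaked.
Every ranking is single-peaked on this axis.

yes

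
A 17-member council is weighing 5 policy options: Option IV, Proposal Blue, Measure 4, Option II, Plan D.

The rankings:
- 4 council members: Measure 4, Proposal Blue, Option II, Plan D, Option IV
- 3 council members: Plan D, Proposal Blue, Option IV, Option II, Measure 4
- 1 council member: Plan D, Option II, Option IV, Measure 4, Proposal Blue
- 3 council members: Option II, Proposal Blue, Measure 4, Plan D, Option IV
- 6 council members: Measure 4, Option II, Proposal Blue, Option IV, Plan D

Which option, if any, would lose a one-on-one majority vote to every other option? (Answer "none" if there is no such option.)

Option IV

Head-to-head results (17 council members):
Option IV vs Proposal Blue: Proposal Blue, 16–1.
Option IV vs Measure 4: Option IV preferred on 3+1 = 4 ballots; Measure 4 wins 13–4.
Option IV vs Option II: 3 for Option IV, 14 for Option II — Option II by 14–3.
Option IV–Plan D: Plan D 11–6.
Proposal Blue vs Measure 4: 6 to 11, Measure 4.
Proposal Blue vs Option II: Option II, 10–7.
Proposal Blue vs Plan D: Proposal Blue, 13–4.
Measure 4 vs Option II: Measure 4, 10–7.
Measure 4–Plan D: Measure 4 13–4.
Option II vs Plan D: Option II wins 13–4.
Only Option IV has no wins; Option IV is the Condorcet loser.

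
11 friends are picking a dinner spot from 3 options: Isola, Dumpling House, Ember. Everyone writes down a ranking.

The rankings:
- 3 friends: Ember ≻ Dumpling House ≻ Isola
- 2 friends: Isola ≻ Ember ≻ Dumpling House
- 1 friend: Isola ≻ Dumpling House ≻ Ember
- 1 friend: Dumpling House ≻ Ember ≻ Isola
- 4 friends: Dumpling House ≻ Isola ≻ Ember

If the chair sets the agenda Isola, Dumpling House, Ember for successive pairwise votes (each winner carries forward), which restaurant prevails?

Dumpling House

Round 1: Isola vs Dumpling House — 3–8, Dumpling House advances.
Round 2: Dumpling House vs Ember — 6–5, Dumpling House advances.
Dumpling House survives the agenda.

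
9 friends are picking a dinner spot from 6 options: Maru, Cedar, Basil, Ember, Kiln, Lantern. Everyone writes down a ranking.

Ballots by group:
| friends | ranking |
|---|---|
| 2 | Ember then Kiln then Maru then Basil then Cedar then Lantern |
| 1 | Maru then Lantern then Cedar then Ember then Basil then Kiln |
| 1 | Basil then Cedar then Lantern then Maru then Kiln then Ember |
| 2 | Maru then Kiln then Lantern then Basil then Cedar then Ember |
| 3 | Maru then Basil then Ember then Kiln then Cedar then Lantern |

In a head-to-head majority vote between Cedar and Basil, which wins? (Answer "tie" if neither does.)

Ballots ranking Cedar above Basil: 1.
Ballots ranking Basil above Cedar: 9 − 1 = 8.
Basil wins the head-to-head 8–1.

Basil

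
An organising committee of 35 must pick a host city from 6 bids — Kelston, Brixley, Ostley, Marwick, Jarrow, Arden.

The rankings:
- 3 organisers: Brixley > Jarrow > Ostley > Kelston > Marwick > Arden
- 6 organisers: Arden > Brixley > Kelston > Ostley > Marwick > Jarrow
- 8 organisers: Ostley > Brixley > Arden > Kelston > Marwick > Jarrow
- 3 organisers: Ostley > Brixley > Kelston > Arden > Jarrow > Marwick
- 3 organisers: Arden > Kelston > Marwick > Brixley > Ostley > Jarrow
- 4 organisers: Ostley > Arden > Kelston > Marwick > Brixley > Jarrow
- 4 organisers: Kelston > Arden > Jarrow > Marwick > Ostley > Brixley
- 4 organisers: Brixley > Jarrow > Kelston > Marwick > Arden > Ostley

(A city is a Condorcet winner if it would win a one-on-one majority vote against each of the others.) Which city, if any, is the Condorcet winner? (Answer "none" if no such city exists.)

Ostley

Head-to-head results (35 organisers):
Kelston vs Brixley: 3+4+4 = 11 for Kelston, 24 for Brixley — Brixley by 24–11.
Kelston–Ostley: Ostley 18–17.
Kelston vs Marwick: Kelston preferred on 35 ballots; Kelston wins 35–0.
Kelston vs Jarrow: Kelston, 28–7.
Kelston vs Arden: Arden wins 21–14.
Brixley vs Ostley: Ostley, 19–16.
Brixley vs Marwick: Brixley wins 24–11.
Brixley vs Jarrow: Brixley, 31–4.
Brixley vs Arden: Brixley, 18–17.
Ostley vs Marwick: Ostley wins 24–11.
Ostley vs Jarrow: Ostley wins 24–11.
Ostley vs Arden: Ostley, 18–17.
Marwick vs Jarrow: Marwick preferred on 6+8+3+4 = 21 ballots; Marwick wins 21–14.
Marwick–Arden: Arden 28–7.
Jarrow vs Arden: Arden, 28–7.
Ostley beats each of Kelston, Brixley, Marwick, Jarrow, Arden — Ostley is the Condorcet winner.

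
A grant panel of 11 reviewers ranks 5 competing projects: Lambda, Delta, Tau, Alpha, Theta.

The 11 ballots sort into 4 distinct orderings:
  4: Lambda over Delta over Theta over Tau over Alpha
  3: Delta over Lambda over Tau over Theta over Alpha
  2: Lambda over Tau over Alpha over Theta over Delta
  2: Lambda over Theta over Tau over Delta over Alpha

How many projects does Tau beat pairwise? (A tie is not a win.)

Tau against each rival (11 reviewers):
Tau vs Lambda: 0 for Tau, 11 for Lambda — Lambda by 11–0.
Tau vs Delta: Delta, 7–4.
Tau vs Alpha: Tau is ranked higher on 4+3+2+2 = 11 ballots, Alpha on 0. Tau wins 11–0.
Tau vs Theta: Tau preferred on 3+2 = 5 ballots; Theta wins 6–5.
Tau beats Alpha; loses to Lambda, Delta, Theta — 1 pairwise win.

1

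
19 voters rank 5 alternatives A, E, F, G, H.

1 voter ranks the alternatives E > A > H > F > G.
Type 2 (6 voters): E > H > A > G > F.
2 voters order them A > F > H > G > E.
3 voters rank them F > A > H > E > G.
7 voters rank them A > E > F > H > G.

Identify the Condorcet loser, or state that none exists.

Head-to-head results (19 voters):
A vs E: A is ranked higher on 2+3+7 = 12 ballots, E on 7. A wins 12–7.
A–F: A 16–3.
A vs G: 19 to 0, A.
A vs H: A wins 13–6.
E vs F: E, 14–5.
E vs G: E is ranked higher on 1+6+3+7 = 17 ballots, G on 2. E wins 17–2.
E vs H: E, 14–5.
F–G: F 13–6.
F vs H: F is ranked higher on 2+3+7 = 12 ballots, H on 7. F wins 12–7.
G vs H: G is ranked higher on 0 ballots, H on 19. H wins 19–0.
G loses to every other alternative — it is the Condorcet loser.

G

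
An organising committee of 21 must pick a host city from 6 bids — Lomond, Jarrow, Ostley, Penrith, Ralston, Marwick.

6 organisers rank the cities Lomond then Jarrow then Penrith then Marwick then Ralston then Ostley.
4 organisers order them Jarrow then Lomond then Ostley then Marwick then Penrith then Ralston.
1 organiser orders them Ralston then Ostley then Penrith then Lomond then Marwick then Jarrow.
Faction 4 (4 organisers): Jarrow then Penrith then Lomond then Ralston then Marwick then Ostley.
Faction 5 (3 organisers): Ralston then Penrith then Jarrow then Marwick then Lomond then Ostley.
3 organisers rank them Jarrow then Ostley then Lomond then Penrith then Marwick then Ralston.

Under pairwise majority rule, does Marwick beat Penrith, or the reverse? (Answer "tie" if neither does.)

Ballots ranking Marwick above Penrith: 4.
Ballots ranking Penrith above Marwick: 21 − 4 = 17.
Penrith wins the head-to-head 17–4.

Penrith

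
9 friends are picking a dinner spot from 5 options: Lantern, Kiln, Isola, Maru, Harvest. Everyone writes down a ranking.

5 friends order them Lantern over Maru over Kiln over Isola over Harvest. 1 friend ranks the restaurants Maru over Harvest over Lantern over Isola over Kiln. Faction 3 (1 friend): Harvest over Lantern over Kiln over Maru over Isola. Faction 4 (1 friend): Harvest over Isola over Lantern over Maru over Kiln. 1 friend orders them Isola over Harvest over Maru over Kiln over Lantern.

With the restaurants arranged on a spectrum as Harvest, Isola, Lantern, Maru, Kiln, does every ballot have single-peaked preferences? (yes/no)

no

Axis positions: Harvest=1, Isola=2, Lantern=3, Maru=4, Kiln=5.
Faction 1 (peak Lantern at position 3): ranking walks positions 3-4-5-2-1, expanding outward from the peak — single-peaked.
Faction 2: ranking walks positions 4-1-3-2-5; Harvest is ranked above Lantern even though Lantern lies between Harvest and the peak Maru on the axis — preferences dip and rise again. Not single-peaked.
Faction 3: ranking walks positions 1-3-5-4-2; Lantern is ranked above Isola even though Isola lies between Lantern and the peak Harvest on the axis — preferences dip and rise again. Not single-peaked.
Faction 4 (peak Harvest at position 1): ranking walks positions 1-2-3-4-5, expanding outward from the peak — single-peaked.
Faction 5: ranking walks positions 2-1-4-5-3; Maru is ranked above Lantern even though Lantern lies between Maru and the peak Isola on the axis — preferences dip and rise again. Not single-peaked.
Faction 2 violates single-peakedness, so the profile is not single-peaked on this axis.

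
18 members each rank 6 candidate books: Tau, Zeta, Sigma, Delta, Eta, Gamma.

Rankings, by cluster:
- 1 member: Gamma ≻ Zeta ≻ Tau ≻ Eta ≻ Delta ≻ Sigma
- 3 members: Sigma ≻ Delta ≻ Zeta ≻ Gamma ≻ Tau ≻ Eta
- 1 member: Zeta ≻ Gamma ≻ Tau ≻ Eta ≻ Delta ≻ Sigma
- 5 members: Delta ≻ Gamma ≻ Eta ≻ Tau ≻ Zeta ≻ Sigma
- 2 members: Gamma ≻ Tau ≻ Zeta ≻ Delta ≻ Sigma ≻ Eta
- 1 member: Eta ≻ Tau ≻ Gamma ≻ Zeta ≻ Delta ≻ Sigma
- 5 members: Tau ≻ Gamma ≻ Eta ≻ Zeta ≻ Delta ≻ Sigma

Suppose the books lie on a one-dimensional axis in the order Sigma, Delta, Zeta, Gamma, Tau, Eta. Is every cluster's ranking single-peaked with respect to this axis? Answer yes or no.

no

Axis positions: Sigma=1, Delta=2, Zeta=3, Gamma=4, Tau=5, Eta=6.
Cluster 1 (peak Gamma at position 4): ranking walks positions 4-3-5-6-2-1, expanding outward from the peak — single-peaked.
Cluster 2 (peak Sigma at position 1): ranking walks positions 1-2-3-4-5-6, expanding outward from the peak — single-peaked.
Cluster 3 (peak Zeta at position 3): ranking walks positions 3-4-5-6-2-1, expanding outward from the peak — single-peaked.
Cluster 4: ranking walks positions 2-4-6-5-3-1; Gamma is ranked above Zeta even though Zeta lies between Gamma and the peak Delta on the axis — preferences dip and rise again. Not single-peaked.
Cluster 5 (peak Gamma at position 4): ranking walks positions 4-5-3-2-1-6, expanding outward from the peak — single-peaked.
Cluster 6 (peak Eta at position 6): ranking walks positions 6-5-4-3-2-1, expanding outward from the peak — single-peaked.
Cluster 7 (peak Tau at position 5): ranking walks positions 5-4-6-3-2-1, expanding outward from the peak — single-peaked.
Cluster 4 violates single-peakedness, so the profile is not single-peaked on this axis.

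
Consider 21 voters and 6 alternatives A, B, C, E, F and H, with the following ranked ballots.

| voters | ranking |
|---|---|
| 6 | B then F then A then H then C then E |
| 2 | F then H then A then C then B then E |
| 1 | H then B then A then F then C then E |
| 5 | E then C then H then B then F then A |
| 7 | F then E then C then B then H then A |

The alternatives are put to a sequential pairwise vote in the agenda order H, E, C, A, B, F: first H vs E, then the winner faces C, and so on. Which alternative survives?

F

Round 1: H vs E — 9–12, E advances.
Round 2: E vs C — 12–9, E advances.
Round 3: E vs A — 12–9, E advances.
Round 4: E vs B — 12–9, E advances.
Round 5: E vs F — 5–16, F advances.
F survives the agenda.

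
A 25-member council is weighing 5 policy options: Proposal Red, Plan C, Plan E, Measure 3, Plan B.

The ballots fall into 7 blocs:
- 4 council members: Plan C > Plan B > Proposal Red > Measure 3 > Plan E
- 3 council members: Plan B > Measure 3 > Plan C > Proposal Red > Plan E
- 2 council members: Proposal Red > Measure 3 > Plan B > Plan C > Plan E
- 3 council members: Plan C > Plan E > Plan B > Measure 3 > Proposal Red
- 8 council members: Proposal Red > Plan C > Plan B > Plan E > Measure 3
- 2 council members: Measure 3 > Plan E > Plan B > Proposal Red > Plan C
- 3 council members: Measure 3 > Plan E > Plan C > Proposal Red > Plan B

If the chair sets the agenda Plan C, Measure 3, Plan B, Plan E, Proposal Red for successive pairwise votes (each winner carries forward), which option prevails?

Plan C

Round 1: Plan C vs Measure 3 — 15–10, Plan C advances.
Round 2: Plan C vs Plan B — 18–7, Plan C advances.
Round 3: Plan C vs Plan E — 20–5, Plan C advances.
Round 4: Plan C vs Proposal Red — 13–12, Plan C advances.
The agenda winner is Plan C.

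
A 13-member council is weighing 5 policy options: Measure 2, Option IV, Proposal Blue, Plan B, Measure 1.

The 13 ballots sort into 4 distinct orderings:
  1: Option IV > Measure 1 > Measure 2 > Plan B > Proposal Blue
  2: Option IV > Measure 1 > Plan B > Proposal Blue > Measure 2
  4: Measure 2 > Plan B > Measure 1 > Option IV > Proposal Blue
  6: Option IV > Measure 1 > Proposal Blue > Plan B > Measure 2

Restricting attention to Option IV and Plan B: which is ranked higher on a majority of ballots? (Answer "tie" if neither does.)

Ballots ranking Option IV above Plan B: 1 + 2 + 6 = 9.
Ballots ranking Plan B above Option IV: 13 − 9 = 4.
Option IV wins the head-to-head 9–4.

Option IV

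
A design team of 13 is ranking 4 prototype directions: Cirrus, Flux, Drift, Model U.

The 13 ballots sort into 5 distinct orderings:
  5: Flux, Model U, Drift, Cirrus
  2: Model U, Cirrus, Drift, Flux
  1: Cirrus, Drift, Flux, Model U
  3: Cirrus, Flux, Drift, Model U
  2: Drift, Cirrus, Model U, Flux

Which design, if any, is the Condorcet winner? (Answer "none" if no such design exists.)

Check each pair by majority over 13 ballots:
Cirrus vs Flux: 8 to 5, Cirrus.
Cirrus vs Drift: Cirrus is ranked higher on 2+1+3 = 6 ballots, Drift on 7. Drift wins 7–6.
Cirrus vs Model U: Cirrus preferred on 1+3+2 = 6 ballots; Model U wins 7–6.
Flux vs Drift: Flux wins 8–5.
Flux vs Model U: 9 to 4, Flux.
Drift–Model U: Model U 7–6.
Every design loses at least once (Cirrus loses to Drift; Flux loses to Cirrus; Drift loses to Flux; Model U loses to Flux). The majority relation contains the cycle Cirrus > Flux > Drift > Cirrus, so there is no Condorcet winner.

none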